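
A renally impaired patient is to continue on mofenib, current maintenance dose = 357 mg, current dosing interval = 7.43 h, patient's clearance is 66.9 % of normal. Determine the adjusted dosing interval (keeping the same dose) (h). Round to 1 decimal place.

To keep the same average steady-state level, dosing rate must scale with clearance.
CL ratio = 66.9 / 100 = 0.6690
New interval (same dose) = 7.43 / 0.6690 = 11.11 h

11.1 h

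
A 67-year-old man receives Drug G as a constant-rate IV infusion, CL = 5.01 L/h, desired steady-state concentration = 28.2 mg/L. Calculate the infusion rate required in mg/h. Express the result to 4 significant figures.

At steady state, infusion rate R₀ = Css × CL = 28.2 × 5.010 = 141.3 mg/h

141.3 mg/h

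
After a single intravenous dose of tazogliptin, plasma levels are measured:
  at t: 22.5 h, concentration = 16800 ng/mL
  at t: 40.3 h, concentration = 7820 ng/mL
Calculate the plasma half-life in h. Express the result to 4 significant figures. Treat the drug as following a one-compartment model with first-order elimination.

16.13 h

k = ln(C₁/C₂) / (t₂ − t₁) = ln(16800/7820) / (40.3 − 22.5)
  = 0.7647 / 17.80 = 0.04296 h⁻¹
t½ = ln2 / k = 0.693147 / 0.04296 = 16.13 h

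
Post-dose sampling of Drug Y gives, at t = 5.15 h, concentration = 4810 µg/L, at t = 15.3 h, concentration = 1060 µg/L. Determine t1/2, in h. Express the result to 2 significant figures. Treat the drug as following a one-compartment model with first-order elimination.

4.7 h

k = ln(C₁/C₂) / (t₂ − t₁) = ln(4810/1060) / (15.3 − 5.15)
  = 1.512 / 10.15 = 0.1490 h⁻¹
t½ = ln2 / k = 0.693147 / 0.1490 = 4.652 h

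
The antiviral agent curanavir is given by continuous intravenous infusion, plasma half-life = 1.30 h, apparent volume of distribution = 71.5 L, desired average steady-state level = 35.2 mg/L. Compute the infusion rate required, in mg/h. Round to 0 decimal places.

1342 mg/h

k = ln2 / t½ = 0.693147 / 1.30 = 0.5332 h⁻¹
CL = k × Vd = 0.5332 × 71.5 = 38.12 L/h
At steady state, infusion rate R₀ = Css × CL = 35.2 × 38.12 = 1342 mg/h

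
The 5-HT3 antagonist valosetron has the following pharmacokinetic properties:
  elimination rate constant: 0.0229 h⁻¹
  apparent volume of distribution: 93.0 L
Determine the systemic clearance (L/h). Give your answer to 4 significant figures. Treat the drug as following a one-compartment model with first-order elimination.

CL = k × Vd = 0.0229 × 93.0 = 2.130 L/h

2.130 L/h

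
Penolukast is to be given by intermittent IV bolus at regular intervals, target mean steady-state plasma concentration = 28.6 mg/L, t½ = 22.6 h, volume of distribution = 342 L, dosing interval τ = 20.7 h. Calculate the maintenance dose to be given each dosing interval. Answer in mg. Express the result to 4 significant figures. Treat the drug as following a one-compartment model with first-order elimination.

6210 mg

k = ln2 / t½ = 0.693147 / 22.6 = 0.03067 h⁻¹
CL = k × Vd = 0.03067 × 342 = 10.49 L/h
At steady state, Dose/τ = Css × CL.
Dose = Css × CL × τ = 28.6 × 10.49 × 20.7 = 6210 mg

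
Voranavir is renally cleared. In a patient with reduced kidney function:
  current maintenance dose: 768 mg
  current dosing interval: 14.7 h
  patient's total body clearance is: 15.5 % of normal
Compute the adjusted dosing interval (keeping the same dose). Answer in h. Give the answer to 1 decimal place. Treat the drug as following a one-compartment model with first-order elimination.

To keep the same average steady-state level, dosing rate must scale with clearance.
CL ratio = 15.5 / 100 = 0.1550
New interval (same dose) = 14.7 / 0.1550 = 94.84 h

94.8 h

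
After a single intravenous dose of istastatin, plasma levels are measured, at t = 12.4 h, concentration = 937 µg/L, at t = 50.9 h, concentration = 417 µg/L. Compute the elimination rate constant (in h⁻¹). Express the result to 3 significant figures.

0.0210 h⁻¹

k = ln(C₁/C₂) / (t₂ − t₁) = ln(937/417) / (50.9 − 12.4)
  = 0.8096 / 38.50 = 0.02103 h⁻¹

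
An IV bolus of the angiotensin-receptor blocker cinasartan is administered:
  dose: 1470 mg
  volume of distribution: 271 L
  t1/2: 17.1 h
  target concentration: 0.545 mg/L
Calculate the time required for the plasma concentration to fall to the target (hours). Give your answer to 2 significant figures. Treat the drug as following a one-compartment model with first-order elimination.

C₀ = Dose / Vd = 1470 / 271 = 5.424 mg/L
k = ln2 / t½ = 0.693147 / 17.1 = 0.04053 h⁻¹
t = ln(C₀ / C) / k = ln(5.424 / 0.545) / 0.04053
  = ln(9.952) / 0.04053 = 2.298 / 0.04053 = 56.70 h

57 h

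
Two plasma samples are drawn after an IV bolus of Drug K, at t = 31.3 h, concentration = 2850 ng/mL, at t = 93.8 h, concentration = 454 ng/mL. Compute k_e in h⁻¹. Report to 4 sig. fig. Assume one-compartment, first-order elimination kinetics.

k = ln(C₁/C₂) / (t₂ − t₁) = ln(2850/454) / (93.8 − 31.3)
  = 1.837 / 62.50 = 0.02939 h⁻¹

0.02939 h⁻¹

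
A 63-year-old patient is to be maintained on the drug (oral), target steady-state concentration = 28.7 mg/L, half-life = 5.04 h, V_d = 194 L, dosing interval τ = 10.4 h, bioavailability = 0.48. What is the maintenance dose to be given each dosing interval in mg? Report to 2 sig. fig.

k = ln2 / t½ = 0.693147 / 5.04 = 0.1375 h⁻¹
CL = k × Vd = 0.1375 × 194 = 26.68 L/h
At steady state, F × (Dose/τ) = Css × CL.
Dose = Css × CL × τ / F = 28.7 × 26.68 × 10.4 / 0.48 = 16590 mg

17000 mg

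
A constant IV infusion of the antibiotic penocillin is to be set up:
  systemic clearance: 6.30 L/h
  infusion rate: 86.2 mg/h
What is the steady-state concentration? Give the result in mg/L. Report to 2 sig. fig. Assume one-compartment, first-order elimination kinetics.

At steady state Css = R₀ / CL = 86.2 / 6.300 = 13.68 mg/L

14 mg/L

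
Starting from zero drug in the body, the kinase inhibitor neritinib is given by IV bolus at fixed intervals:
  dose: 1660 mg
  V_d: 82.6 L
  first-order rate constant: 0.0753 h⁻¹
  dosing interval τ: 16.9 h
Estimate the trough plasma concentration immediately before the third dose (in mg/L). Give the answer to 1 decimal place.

C₀ per dose = Dose / Vd = 1660 / 82.6 = 20.10 mg/L
Fraction remaining after one interval: r = e^(−kτ) = e^(−0.07530 × 16.9) = 0.2801
Before dose 3, 2 doses have been given (aged 1τ, 2τ).
C_trough = C₀ × (r + r²) = 20.10 × (0.2801 + 0.07846) = 7.207 mg/L

7.2 mg/L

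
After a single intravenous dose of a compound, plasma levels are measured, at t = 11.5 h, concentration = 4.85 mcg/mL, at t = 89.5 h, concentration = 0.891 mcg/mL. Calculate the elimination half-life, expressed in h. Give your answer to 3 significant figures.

31.9 h

k = ln(C₁/C₂) / (t₂ − t₁) = ln(4.85/0.891) / (89.5 − 11.5)
  = 1.694 / 78.00 = 0.02172 h⁻¹
t½ = ln2 / k = 0.693147 / 0.02172 = 31.91 h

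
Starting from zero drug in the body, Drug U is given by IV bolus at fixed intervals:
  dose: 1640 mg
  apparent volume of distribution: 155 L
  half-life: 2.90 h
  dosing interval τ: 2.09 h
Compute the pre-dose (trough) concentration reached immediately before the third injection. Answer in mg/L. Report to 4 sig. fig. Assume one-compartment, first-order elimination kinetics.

C₀ per dose = Dose / Vd = 1640 / 155 = 10.58 mg/L
k = ln2 / t½ = 0.693147 / 2.90 = 0.2390 h⁻¹
Fraction remaining after one interval: r = e^(−kτ) = e^(−0.2390 × 2.09) = 0.6068
Before dose 3, 2 doses have been given (aged 1τ, 2τ).
C_trough = C₀ × (r + r²) = 10.58 × (0.6068 + 0.3682) = 10.32 mg/L

10.32 mg/L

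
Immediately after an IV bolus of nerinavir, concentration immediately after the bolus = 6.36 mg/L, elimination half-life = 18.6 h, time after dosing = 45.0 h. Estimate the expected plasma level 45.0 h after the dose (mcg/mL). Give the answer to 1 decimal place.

k = ln2 / t½ = 0.693147 / 18.6 = 0.03727 h⁻¹
C = C₀ · e^(−k·t) = 6.360 × e^(−0.03727 × 45.0)
  = 6.360 × 0.1869 = 1.189 mg/L
(1.189 mg/L = 1.189 mcg/mL)

1.2 mcg/mL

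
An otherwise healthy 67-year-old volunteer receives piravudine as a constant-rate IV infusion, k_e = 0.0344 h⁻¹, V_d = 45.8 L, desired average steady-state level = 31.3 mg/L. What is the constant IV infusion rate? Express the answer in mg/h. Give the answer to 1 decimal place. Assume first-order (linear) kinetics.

CL = k × Vd = 0.03440 × 45.8 = 1.576 L/h
At steady state, infusion rate R₀ = Css × CL = 31.3 × 1.576 = 49.33 mg/h

49.3 mg/h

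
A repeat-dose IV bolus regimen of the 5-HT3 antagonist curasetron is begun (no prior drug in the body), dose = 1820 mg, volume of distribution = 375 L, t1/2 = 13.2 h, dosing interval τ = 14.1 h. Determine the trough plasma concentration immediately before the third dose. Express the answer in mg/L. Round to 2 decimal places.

C₀ per dose = Dose / Vd = 1820 / 375 = 4.853 mg/L
k = ln2 / t½ = 0.693147 / 13.2 = 0.05251 h⁻¹
Fraction remaining after one interval: r = e^(−kτ) = e^(−0.05251 × 14.1) = 0.4769
Before dose 3, 2 doses have been given (aged 1τ, 2τ).
C_trough = C₀ × (r + r²) = 4.853 × (0.4769 + 0.2274) = 3.418 mg/L

3.42 mg/L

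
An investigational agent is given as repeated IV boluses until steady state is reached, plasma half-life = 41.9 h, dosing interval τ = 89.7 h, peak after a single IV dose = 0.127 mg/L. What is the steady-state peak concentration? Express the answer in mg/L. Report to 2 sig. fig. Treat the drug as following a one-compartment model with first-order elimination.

k = ln2 / t½ = 0.693147 / 41.9 = 0.01654 h⁻¹
e^(−kτ) = e^(−0.01654 × 89.7) = 0.2268
Accumulation ratio R = 1 / (1 − e^(−kτ)) = 1 / (1 − 0.2268) = 1.293
Steady-state peak = C₀ × R = 0.127 × 1.293 = 0.1642 mg/L

0.16 mg/L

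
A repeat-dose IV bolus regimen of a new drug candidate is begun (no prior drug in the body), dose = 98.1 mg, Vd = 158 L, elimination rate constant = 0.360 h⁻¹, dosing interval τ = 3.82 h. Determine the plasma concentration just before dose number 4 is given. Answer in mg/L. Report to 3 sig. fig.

C₀ per dose = Dose / Vd = 98.1 / 158 = 0.6209 mg/L
Fraction remaining after one interval: r = e^(−kτ) = e^(−0.3600 × 3.82) = 0.2528
Before dose 4, 3 doses have been given (aged 1τ, 2τ, 3τ).
C_trough = C₀ × (r + r² + … + r^3) = C₀ × r(1−r^3)/(1−r)
        = 0.6209 × 0.2528 × (1 − 0.01616) / (1 − 0.2528) = 0.2067 mg/L

0.207 mg/L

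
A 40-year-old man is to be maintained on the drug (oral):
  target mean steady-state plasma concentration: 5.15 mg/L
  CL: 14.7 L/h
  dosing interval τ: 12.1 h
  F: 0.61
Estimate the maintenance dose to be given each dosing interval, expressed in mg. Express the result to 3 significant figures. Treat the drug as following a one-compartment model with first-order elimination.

1500 mg

At steady state, F × (Dose/τ) = Css × CL.
Dose = Css × CL × τ / F = 5.15 × 14.70 × 12.1 / 0.61 = 1502 mg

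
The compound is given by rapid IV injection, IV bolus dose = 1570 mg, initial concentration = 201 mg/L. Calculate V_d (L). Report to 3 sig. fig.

Vd = Dose / C₀ = 1570 / 201 = 7.811 L

7.81 L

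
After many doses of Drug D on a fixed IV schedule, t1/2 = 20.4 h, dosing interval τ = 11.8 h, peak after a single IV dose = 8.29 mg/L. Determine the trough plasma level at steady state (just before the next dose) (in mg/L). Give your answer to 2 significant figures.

17 mg/L

k = ln2 / t½ = 0.693147 / 20.4 = 0.03398 h⁻¹
e^(−kτ) = e^(−0.03398 × 11.8) = 0.6697
Accumulation ratio R = 1 / (1 − e^(−kτ)) = 1 / (1 − 0.6697) = 3.028
Steady-state trough = C₀ × R × e^(−kτ) = 8.29 × 3.028 × 0.6697 = 16.81 mg/L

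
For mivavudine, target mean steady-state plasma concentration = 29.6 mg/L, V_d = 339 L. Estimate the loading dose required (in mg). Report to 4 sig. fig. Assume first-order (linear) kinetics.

10030 mg

LD = Css × Vd = 29.6 × 339 = 10030 mg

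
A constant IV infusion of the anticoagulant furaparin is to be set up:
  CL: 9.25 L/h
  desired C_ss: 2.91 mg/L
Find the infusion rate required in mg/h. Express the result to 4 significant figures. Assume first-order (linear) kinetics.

26.92 mg/h

At steady state, infusion rate R₀ = Css × CL = 2.91 × 9.250 = 26.92 mg/h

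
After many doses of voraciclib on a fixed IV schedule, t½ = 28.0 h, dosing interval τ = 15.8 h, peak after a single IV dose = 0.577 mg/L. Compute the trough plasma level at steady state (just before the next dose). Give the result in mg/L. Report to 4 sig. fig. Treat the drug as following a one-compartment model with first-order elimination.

1.205 mg/L

k = ln2 / t½ = 0.693147 / 28.0 = 0.02476 h⁻¹
e^(−kτ) = e^(−0.02476 × 15.8) = 0.6762
Accumulation ratio R = 1 / (1 − e^(−kτ)) = 1 / (1 − 0.6762) = 3.088
Steady-state trough = C₀ × R × e^(−kτ) = 0.577 × 3.088 × 0.6762 = 1.205 mg/L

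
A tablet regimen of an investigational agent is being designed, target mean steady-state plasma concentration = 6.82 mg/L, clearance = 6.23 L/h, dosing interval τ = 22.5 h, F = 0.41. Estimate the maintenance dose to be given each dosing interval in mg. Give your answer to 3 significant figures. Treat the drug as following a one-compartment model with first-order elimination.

At steady state, F × (Dose/τ) = Css × CL.
Dose = Css × CL × τ / F = 6.82 × 6.230 × 22.5 / 0.41 = 2332 mg

2330 mg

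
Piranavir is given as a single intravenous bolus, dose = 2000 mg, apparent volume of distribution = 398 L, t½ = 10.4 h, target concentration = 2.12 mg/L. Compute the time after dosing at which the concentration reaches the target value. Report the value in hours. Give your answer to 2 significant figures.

13 h

C₀ = Dose / Vd = 2000 / 398 = 5.025 mg/L
k = ln2 / t½ = 0.693147 / 10.4 = 0.06665 h⁻¹
t = ln(C₀ / C) / k = ln(5.025 / 2.12) / 0.06665
  = ln(2.370) / 0.06665 = 0.8629 / 0.06665 = 12.95 h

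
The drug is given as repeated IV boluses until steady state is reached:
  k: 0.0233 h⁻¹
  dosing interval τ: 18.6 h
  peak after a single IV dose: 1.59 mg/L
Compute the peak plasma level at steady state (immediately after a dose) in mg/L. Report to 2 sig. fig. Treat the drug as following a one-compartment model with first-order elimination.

4.5 mg/L

e^(−kτ) = e^(−0.02330 × 18.6) = 0.6483
Accumulation ratio R = 1 / (1 − e^(−kτ)) = 1 / (1 − 0.6483) = 2.843
Steady-state peak = C₀ × R = 1.59 × 2.843 = 4.520 mg/L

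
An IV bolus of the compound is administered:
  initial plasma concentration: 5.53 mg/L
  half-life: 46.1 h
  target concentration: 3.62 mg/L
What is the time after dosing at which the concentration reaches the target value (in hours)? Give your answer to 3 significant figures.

k = ln2 / t½ = 0.693147 / 46.1 = 0.01504 h⁻¹
t = ln(C₀ / C) / k = ln(5.530 / 3.62) / 0.01504
  = ln(1.528) / 0.01504 = 0.4240 / 0.01504 = 28.19 h

28.2 h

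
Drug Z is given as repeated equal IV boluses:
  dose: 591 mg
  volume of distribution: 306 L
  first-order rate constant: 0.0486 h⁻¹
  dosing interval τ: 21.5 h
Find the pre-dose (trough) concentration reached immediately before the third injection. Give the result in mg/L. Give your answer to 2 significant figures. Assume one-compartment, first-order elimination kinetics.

0.92 mg/L

C₀ per dose = Dose / Vd = 591 / 306 = 1.931 mg/L
Fraction remaining after one interval: r = e^(−kτ) = e^(−0.04860 × 21.5) = 0.3517
Before dose 3, 2 doses have been given (aged 1τ, 2τ).
C_trough = C₀ × (r + r²) = 1.931 × (0.3517 + 0.1237) = 0.9180 mg/L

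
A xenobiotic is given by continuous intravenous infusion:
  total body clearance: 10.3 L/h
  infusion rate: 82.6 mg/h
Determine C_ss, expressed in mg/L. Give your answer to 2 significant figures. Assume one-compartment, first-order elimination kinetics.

At steady state Css = R₀ / CL = 82.6 / 10.30 = 8.019 mg/L

8.0 mg/L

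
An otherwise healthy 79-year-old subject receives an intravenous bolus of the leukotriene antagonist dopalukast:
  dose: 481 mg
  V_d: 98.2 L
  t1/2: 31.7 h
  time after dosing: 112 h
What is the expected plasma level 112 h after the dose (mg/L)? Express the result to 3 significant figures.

C₀ = Dose / Vd = 481.0 / 98.2 = 4.898 mg/L
k = ln2 / t½ = 0.693147 / 31.7 = 0.02187 h⁻¹
C = C₀ · e^(−k·t) = 4.898 × e^(−0.02187 × 112)
  = 4.898 × 0.08634 = 0.4229 mg/L

0.423 mg/L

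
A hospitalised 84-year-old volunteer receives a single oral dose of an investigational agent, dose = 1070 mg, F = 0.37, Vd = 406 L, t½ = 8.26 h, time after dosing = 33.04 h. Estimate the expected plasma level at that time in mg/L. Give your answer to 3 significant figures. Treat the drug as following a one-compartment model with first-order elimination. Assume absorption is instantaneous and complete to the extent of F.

0.0609 mg/L

Amount reaching circulation = F × Dose = 0.37 × 1070 = 395.9 mg
C₀ = F·Dose / Vd = 395.9 / 406 = 0.9751 mg/L
k = ln2 / t½ = 0.693147 / 8.26 = 0.08392 h⁻¹
t / t½ = 33.04 / 8.26 = 4 half-lives
C = C₀ × (1/2)^4 = 0.9751 × 0.06250 = 0.06094 mg/L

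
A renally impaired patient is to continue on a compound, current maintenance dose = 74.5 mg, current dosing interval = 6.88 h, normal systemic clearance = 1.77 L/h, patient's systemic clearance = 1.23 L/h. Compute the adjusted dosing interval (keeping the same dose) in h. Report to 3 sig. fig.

9.90 h

To keep the same average steady-state level, dosing rate must scale with clearance.
CL ratio = 1.23 / 1.77 = 0.6949
New interval (same dose) = 6.88 / 0.6949 = 9.901 h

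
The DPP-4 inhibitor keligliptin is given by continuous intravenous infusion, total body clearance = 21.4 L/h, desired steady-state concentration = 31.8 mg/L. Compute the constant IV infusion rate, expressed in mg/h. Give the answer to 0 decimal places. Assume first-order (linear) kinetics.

681 mg/h

At steady state, infusion rate R₀ = Css × CL = 31.8 × 21.40 = 680.5 mg/h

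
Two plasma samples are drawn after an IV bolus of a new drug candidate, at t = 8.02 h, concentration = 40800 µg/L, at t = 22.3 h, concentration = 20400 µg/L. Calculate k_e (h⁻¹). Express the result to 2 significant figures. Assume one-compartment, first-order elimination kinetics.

0.049 h⁻¹

k = ln(C₁/C₂) / (t₂ − t₁) = ln(40800/20400) / (22.3 − 8.02)
  = 0.6931 / 14.28 = 0.04854 h⁻¹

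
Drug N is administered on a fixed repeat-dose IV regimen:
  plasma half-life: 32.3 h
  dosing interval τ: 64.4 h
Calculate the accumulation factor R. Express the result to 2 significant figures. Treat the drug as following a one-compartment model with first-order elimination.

1.3

k = ln2 / t½ = 0.693147 / 32.3 = 0.02146 h⁻¹
e^(−kτ) = e^(−0.02146 × 64.4) = 0.2511
Accumulation ratio R = 1 / (1 − e^(−kτ)) = 1 / (1 − 0.2511) = 1.335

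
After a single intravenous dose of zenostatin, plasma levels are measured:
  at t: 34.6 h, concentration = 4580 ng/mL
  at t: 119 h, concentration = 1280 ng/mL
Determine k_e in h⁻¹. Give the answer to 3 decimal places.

0.015 h⁻¹

k = ln(C₁/C₂) / (t₂ − t₁) = ln(4580/1280) / (119 − 34.6)
  = 1.275 / 84.40 = 0.01511 h⁻¹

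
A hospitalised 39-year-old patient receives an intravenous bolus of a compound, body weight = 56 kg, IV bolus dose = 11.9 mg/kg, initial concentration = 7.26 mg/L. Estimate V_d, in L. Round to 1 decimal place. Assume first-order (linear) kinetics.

91.8 L

Dose = 11.9 × 56 = 666.4 mg
Vd = Dose / C₀ = 666.4 / 7.26 = 91.79 L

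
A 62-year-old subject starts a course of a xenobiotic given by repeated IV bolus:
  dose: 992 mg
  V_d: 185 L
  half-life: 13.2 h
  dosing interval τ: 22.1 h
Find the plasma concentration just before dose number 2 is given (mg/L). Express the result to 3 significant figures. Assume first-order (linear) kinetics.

1.68 mg/L

C₀ per dose = Dose / Vd = 992 / 185 = 5.362 mg/L
k = ln2 / t½ = 0.693147 / 13.2 = 0.05251 h⁻¹
Fraction remaining after one interval: r = e^(−kτ) = e^(−0.05251 × 22.1) = 0.3133
Before dose 2, 1 dose has been given (aged 1τ).
C_trough = C₀ × r = 5.362 × 0.3133 = 1.680 mg/L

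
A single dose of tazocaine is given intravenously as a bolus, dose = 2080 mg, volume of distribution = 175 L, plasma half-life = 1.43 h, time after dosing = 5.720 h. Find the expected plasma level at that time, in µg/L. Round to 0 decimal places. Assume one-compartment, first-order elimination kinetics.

C₀ = Dose / Vd = 2080 / 175 = 11.89 mg/L
k = ln2 / t½ = 0.693147 / 1.43 = 0.4847 h⁻¹
t / t½ = 5.720 / 1.43 = 4 half-lives
C = C₀ × (1/2)^4 = 11.89 × 0.06250 = 0.7431 mg/L
Convert: 0.7431 mg/L × 1000 = 743.1 µg/L

743 µg/L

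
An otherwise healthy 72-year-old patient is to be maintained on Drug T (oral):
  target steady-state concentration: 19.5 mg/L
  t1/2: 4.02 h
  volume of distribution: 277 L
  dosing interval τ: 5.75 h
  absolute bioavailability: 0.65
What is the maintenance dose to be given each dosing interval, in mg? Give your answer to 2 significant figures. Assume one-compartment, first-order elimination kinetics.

k = ln2 / t½ = 0.693147 / 4.02 = 0.1724 h⁻¹
CL = k × Vd = 0.1724 × 277 = 47.75 L/h
At steady state, F × (Dose/τ) = Css × CL.
Dose = Css × CL × τ / F = 19.5 × 47.75 × 5.75 / 0.65 = 8237 mg

8200 mg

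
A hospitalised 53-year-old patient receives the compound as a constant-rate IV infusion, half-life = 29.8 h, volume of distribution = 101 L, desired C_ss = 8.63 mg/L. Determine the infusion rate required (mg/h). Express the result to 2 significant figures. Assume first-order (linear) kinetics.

20 mg/h

k = ln2 / t½ = 0.693147 / 29.8 = 0.02326 h⁻¹
CL = k × Vd = 0.02326 × 101 = 2.349 L/h
At steady state, infusion rate R₀ = Css × CL = 8.63 × 2.349 = 20.27 mg/h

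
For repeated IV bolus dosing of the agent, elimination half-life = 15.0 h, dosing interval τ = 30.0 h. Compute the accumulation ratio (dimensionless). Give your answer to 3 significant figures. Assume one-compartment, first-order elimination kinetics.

k = ln2 / t½ = 0.693147 / 15.0 = 0.04621 h⁻¹
e^(−kτ) = e^(−0.04621 × 30.0) = 0.2500
Accumulation ratio R = 1 / (1 − e^(−kτ)) = 1 / (1 − 0.2500) = 1.333

1.33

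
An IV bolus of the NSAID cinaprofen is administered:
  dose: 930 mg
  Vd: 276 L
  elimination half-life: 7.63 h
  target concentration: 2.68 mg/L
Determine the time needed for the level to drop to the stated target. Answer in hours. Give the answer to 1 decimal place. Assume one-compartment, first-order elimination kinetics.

C₀ = Dose / Vd = 930.0 / 276 = 3.370 mg/L
k = ln2 / t½ = 0.693147 / 7.63 = 0.09084 h⁻¹
t = ln(C₀ / C) / k = ln(3.370 / 2.68) / 0.09084
  = ln(1.257) / 0.09084 = 0.2287 / 0.09084 = 2.518 h

2.5 h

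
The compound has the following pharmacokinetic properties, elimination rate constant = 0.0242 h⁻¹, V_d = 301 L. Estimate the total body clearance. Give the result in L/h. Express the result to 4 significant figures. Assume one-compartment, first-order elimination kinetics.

7.284 L/h

CL = k × Vd = 0.0242 × 301 = 7.284 L/h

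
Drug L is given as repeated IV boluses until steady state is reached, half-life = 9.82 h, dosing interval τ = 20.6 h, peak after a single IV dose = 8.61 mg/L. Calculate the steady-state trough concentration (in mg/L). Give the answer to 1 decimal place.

2.6 mg/L

k = ln2 / t½ = 0.693147 / 9.82 = 0.07059 h⁻¹
e^(−kτ) = e^(−0.07059 × 20.6) = 0.2336
Accumulation ratio R = 1 / (1 − e^(−kτ)) = 1 / (1 − 0.2336) = 1.305
Steady-state trough = C₀ × R × e^(−kτ) = 8.61 × 1.305 × 0.2336 = 2.625 mg/L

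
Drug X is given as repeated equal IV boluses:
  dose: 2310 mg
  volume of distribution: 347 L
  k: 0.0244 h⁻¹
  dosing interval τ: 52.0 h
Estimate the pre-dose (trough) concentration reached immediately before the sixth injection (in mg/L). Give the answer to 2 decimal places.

C₀ per dose = Dose / Vd = 2310 / 347 = 6.657 mg/L
Fraction remaining after one interval: r = e^(−kτ) = e^(−0.02440 × 52.0) = 0.2812
Before dose 6, 5 doses have been given (aged 1τ, 2τ, 3τ, 4τ, 5τ).
C_trough = C₀ × (r + r² + … + r^5) = C₀ × r(1−r^5)/(1−r)
        = 6.657 × 0.2812 × (1 − 0.001758) / (1 − 0.2812) = 2.600 mg/L

2.60 mg/L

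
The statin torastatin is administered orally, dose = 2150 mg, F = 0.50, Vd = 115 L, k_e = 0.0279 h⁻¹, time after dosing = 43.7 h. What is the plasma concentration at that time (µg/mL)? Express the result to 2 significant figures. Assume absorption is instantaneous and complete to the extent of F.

Amount reaching circulation = F × Dose = 0.50 × 2150 = 1075 mg
C₀ = F·Dose / Vd = 1075 / 115 = 9.348 mg/L
C = C₀ · e^(−k·t) = 9.348 × e^(−0.02790 × 43.7)
  = 9.348 × 0.2955 = 2.762 mg/L
(2.762 mg/L = 2.762 µg/mL)

2.8 µg/mL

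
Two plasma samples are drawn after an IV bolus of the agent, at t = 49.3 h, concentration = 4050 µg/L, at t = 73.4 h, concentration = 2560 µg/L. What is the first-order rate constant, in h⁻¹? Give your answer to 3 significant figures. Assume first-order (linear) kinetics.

k = ln(C₁/C₂) / (t₂ − t₁) = ln(4050/2560) / (73.4 − 49.3)
  = 0.4587 / 24.10 = 0.01903 h⁻¹

0.0190 h⁻¹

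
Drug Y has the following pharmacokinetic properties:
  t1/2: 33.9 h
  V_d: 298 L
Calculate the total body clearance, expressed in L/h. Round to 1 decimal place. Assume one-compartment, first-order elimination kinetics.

k = ln2 / t½ = 0.693147 / 33.9 = 0.02045 h⁻¹
CL = k × Vd = 0.02045 × 298 = 6.094 L/h

6.1 L/h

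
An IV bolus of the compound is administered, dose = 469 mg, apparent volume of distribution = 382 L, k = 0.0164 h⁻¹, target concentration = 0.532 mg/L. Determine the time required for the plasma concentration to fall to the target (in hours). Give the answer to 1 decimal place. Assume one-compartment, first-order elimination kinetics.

51.0 h

C₀ = Dose / Vd = 469.0 / 382 = 1.228 mg/L
t = ln(C₀ / C) / k = ln(1.228 / 0.532) / 0.01640
  = ln(2.308) / 0.01640 = 0.8364 / 0.01640 = 51.00 h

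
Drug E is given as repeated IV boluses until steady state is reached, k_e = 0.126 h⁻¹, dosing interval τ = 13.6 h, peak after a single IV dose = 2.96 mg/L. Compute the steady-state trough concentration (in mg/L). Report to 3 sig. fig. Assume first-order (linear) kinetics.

0.651 mg/L

e^(−kτ) = e^(−0.1260 × 13.6) = 0.1802
Accumulation ratio R = 1 / (1 − e^(−kτ)) = 1 / (1 − 0.1802) = 1.220
Steady-state trough = C₀ × R × e^(−kτ) = 2.96 × 1.220 × 0.1802 = 0.6507 mg/L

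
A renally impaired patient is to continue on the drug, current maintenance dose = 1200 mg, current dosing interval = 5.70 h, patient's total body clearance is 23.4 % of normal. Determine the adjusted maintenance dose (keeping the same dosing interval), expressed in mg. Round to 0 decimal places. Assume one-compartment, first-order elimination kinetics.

281 mg

To keep the same average steady-state level, dosing rate must scale with clearance.
CL ratio = 23.4 / 100 = 0.2340
New dose (same interval) = 1200 × 0.2340 = 280.8 mg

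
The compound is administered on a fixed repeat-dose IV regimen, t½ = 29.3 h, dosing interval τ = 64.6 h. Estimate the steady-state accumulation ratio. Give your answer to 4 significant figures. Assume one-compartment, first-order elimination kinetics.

1.277

k = ln2 / t½ = 0.693147 / 29.3 = 0.02366 h⁻¹
e^(−kτ) = e^(−0.02366 × 64.6) = 0.2169
Accumulation ratio R = 1 / (1 − e^(−kτ)) = 1 / (1 − 0.2169) = 1.277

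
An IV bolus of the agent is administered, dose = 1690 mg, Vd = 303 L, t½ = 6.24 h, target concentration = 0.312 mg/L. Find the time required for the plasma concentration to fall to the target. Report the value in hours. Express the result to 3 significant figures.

26.0 h

C₀ = Dose / Vd = 1690 / 303 = 5.578 mg/L
k = ln2 / t½ = 0.693147 / 6.24 = 0.1111 h⁻¹
t = ln(C₀ / C) / k = ln(5.578 / 0.312) / 0.1111
  = ln(17.88) / 0.1111 = 2.884 / 0.1111 = 25.96 h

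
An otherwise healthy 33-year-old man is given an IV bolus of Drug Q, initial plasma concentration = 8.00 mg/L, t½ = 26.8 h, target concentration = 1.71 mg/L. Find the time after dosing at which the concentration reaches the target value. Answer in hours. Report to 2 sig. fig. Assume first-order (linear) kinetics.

k = ln2 / t½ = 0.693147 / 26.8 = 0.02586 h⁻¹
t = ln(C₀ / C) / k = ln(8.000 / 1.71) / 0.02586
  = ln(4.678) / 0.02586 = 1.543 / 0.02586 = 59.67 h

60 h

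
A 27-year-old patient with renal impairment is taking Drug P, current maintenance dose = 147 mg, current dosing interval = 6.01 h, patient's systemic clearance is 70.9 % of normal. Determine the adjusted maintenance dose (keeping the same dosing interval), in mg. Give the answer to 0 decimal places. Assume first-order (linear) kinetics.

104 mg

To keep the same average steady-state level, dosing rate must scale with clearance.
CL ratio = 70.9 / 100 = 0.7090
New dose (same interval) = 147 × 0.7090 = 104.2 mg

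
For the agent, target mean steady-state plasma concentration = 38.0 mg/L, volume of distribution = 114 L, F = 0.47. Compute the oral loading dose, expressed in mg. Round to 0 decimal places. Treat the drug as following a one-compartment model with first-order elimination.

9217 mg

LD = Css × Vd / F = 38.0 × 114 / 0.47 = 9217 mg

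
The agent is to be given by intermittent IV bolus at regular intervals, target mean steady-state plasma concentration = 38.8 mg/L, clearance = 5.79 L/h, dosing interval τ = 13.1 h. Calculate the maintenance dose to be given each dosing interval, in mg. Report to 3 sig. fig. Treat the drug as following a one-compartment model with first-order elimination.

2940 mg

At steady state, Dose/τ = Css × CL.
Dose = Css × CL × τ = 38.8 × 5.790 × 13.1 = 2943 mg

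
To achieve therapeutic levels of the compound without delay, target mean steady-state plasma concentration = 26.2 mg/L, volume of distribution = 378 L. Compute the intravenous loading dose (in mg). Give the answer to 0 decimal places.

9904 mg

LD = Css × Vd = 26.2 × 378 = 9904 mg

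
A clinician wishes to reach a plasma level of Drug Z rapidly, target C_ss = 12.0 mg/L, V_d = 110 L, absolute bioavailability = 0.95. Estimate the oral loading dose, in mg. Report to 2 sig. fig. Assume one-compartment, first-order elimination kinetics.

1400 mg

LD = Css × Vd / F = 12.0 × 110 / 0.95 = 1389 mg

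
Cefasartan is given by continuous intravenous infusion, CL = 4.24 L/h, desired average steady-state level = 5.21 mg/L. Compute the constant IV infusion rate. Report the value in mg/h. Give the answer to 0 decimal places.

At steady state, infusion rate R₀ = Css × CL = 5.21 × 4.240 = 22.09 mg/h

22 mg/h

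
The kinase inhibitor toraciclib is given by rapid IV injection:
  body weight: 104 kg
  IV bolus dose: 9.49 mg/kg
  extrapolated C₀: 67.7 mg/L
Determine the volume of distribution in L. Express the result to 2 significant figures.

Dose = 9.49 × 104 = 987.0 mg
Vd = Dose / C₀ = 987.0 / 67.7 = 14.58 L

15 L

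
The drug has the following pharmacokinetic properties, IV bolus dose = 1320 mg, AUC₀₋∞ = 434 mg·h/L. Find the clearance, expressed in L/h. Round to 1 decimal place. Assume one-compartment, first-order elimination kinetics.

CL = Dose / AUC = 1320 / 434 = 3.041 L/h

3.0 L/h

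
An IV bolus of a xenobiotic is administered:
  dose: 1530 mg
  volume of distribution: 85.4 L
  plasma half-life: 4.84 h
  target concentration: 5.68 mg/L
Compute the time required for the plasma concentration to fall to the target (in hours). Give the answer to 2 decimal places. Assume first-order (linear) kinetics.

8.02 h

C₀ = Dose / Vd = 1530 / 85.4 = 17.92 mg/L
k = ln2 / t½ = 0.693147 / 4.84 = 0.1432 h⁻¹
t = ln(C₀ / C) / k = ln(17.92 / 5.68) / 0.1432
  = ln(3.155) / 0.1432 = 1.149 / 0.1432 = 8.024 h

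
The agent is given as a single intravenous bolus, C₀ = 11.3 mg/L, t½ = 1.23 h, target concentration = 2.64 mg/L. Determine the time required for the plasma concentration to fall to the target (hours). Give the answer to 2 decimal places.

k = ln2 / t½ = 0.693147 / 1.23 = 0.5635 h⁻¹
t = ln(C₀ / C) / k = ln(11.30 / 2.64) / 0.5635
  = ln(4.280) / 0.5635 = 1.454 / 0.5635 = 2.580 h

2.58 h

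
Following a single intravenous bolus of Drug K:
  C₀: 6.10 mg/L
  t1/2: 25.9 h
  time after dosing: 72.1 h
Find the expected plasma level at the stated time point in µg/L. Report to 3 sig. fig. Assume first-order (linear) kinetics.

k = ln2 / t½ = 0.693147 / 25.9 = 0.02676 h⁻¹
C = C₀ · e^(−k·t) = 6.100 × e^(−0.02676 × 72.1)
  = 6.100 × 0.1452 = 0.8857 mg/L
Convert: 0.8857 mg/L × 1000 = 885.7 µg/L

886 µg/L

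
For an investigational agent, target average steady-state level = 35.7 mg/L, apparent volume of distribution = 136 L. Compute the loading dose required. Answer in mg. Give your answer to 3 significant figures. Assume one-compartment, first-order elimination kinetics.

4860 mg

LD = Css × Vd = 35.7 × 136 = 4855 mg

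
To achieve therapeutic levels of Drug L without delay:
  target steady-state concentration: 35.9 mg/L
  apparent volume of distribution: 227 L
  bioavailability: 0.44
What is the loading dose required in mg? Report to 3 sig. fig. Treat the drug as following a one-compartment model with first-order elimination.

LD = Css × Vd / F = 35.9 × 227 / 0.44 = 18520 mg

18500 mg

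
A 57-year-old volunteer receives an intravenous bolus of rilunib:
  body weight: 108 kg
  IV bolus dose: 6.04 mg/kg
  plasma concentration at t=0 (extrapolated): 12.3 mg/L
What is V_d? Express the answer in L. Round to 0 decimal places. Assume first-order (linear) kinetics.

Dose = 6.04 × 108 = 652.3 mg
Vd = Dose / C₀ = 652.3 / 12.3 = 53.03 L

53 L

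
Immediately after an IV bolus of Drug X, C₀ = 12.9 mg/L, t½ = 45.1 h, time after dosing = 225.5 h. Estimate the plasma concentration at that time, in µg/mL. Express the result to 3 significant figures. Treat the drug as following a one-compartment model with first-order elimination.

k = ln2 / t½ = 0.693147 / 45.1 = 0.01537 h⁻¹
t / t½ = 225.5 / 45.1 = 5 half-lives
C = C₀ × (1/2)^5 = 12.90 × 0.03125 = 0.4031 mg/L
(0.4031 mg/L = 0.4031 µg/mL)

0.403 µg/mL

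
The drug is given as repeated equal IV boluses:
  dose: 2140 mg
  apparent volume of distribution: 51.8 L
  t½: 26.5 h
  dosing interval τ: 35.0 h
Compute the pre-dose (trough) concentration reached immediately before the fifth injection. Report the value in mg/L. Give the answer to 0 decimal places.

27 mg/L

C₀ per dose = Dose / Vd = 2140 / 51.8 = 41.31 mg/L
k = ln2 / t½ = 0.693147 / 26.5 = 0.02616 h⁻¹
Fraction remaining after one interval: r = e^(−kτ) = e^(−0.02616 × 35.0) = 0.4003
Before dose 5, 4 doses have been given (aged 1τ, 2τ, 3τ, 4τ).
C_trough = C₀ × (r + r² + … + r^4) = C₀ × r(1−r^4)/(1−r)
        = 41.31 × 0.4003 × (1 − 0.02568) / (1 − 0.4003) = 26.87 mg/L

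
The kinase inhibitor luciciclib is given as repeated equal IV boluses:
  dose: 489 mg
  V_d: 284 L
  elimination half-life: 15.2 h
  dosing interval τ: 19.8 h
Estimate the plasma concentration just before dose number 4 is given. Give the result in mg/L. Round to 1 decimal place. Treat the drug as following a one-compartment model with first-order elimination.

C₀ per dose = Dose / Vd = 489 / 284 = 1.722 mg/L
k = ln2 / t½ = 0.693147 / 15.2 = 0.04560 h⁻¹
Fraction remaining after one interval: r = e^(−kτ) = e^(−0.04560 × 19.8) = 0.4054
Before dose 4, 3 doses have been given (aged 1τ, 2τ, 3τ).
C_trough = C₀ × (r + r² + … + r^3) = C₀ × r(1−r^3)/(1−r)
        = 1.722 × 0.4054 × (1 − 0.06663) / (1 − 0.4054) = 1.096 mg/L

1.1 mg/L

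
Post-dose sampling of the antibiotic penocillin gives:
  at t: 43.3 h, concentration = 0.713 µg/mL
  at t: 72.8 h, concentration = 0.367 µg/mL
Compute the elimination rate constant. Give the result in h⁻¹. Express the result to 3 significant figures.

k = ln(C₁/C₂) / (t₂ − t₁) = ln(0.713/0.367) / (72.8 − 43.3)
  = 0.6641 / 29.50 = 0.02251 h⁻¹

0.0225 h⁻¹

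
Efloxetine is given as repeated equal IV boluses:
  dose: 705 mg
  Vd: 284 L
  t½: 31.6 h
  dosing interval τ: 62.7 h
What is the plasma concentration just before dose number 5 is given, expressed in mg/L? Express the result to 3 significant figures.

C₀ per dose = Dose / Vd = 705 / 284 = 2.482 mg/L
k = ln2 / t½ = 0.693147 / 31.6 = 0.02194 h⁻¹
Fraction remaining after one interval: r = e^(−kτ) = e^(−0.02194 × 62.7) = 0.2527
Before dose 5, 4 doses have been given (aged 1τ, 2τ, 3τ, 4τ).
C_trough = C₀ × (r + r² + … + r^4) = C₀ × r(1−r^4)/(1−r)
        = 2.482 × 0.2527 × (1 − 0.004078) / (1 − 0.2527) = 0.8359 mg/L

0.836 mg/L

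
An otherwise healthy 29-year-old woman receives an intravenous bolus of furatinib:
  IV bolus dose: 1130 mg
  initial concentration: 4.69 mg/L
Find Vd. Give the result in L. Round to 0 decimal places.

Vd = Dose / C₀ = 1130 / 4.69 = 240.9 L

241 L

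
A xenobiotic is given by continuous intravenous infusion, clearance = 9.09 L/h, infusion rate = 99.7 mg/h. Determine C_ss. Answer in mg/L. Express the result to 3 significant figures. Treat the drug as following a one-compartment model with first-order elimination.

At steady state Css = R₀ / CL = 99.7 / 9.090 = 10.97 mg/L

11.0 mg/L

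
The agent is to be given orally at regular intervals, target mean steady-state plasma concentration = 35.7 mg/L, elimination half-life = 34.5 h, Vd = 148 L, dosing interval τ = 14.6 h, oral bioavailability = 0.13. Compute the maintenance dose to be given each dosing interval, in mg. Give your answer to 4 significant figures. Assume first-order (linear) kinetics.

k = ln2 / t½ = 0.693147 / 34.5 = 0.02009 h⁻¹
CL = k × Vd = 0.02009 × 148 = 2.973 L/h
At steady state, F × (Dose/τ) = Css × CL.
Dose = Css × CL × τ / F = 35.7 × 2.973 × 14.6 / 0.13 = 11920 mg

11920 mg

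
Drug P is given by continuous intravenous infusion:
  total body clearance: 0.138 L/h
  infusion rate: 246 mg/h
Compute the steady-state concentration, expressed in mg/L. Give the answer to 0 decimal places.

1783 mg/L

At steady state Css = R₀ / CL = 246 / 0.1380 = 1783 mg/L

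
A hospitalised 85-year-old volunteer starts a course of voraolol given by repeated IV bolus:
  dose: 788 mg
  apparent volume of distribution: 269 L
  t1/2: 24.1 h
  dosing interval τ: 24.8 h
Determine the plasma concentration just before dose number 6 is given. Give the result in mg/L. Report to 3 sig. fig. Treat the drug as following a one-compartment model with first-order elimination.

C₀ per dose = Dose / Vd = 788 / 269 = 2.929 mg/L
k = ln2 / t½ = 0.693147 / 24.1 = 0.02876 h⁻¹
Fraction remaining after one interval: r = e^(−kτ) = e^(−0.02876 × 24.8) = 0.4900
Before dose 6, 5 doses have been given (aged 1τ, 2τ, 3τ, 4τ, 5τ).
C_trough = C₀ × (r + r² + … + r^5) = C₀ × r(1−r^5)/(1−r)
        = 2.929 × 0.4900 × (1 − 0.02825) / (1 − 0.4900) = 2.735 mg/L

2.74 mg/L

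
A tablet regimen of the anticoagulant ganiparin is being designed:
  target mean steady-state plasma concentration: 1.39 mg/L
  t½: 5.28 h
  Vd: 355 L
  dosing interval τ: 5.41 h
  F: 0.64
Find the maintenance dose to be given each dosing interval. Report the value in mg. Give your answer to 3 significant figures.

548 mg

k = ln2 / t½ = 0.693147 / 5.28 = 0.1313 h⁻¹
CL = k × Vd = 0.1313 × 355 = 46.61 L/h
At steady state, F × (Dose/τ) = Css × CL.
Dose = Css × CL × τ / F = 1.39 × 46.61 × 5.41 / 0.64 = 547.7 mg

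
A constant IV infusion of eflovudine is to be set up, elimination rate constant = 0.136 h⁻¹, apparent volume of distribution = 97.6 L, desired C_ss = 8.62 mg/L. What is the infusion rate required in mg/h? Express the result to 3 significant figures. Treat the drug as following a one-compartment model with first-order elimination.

114 mg/h

CL = k × Vd = 0.1360 × 97.6 = 13.27 L/h
At steady state, infusion rate R₀ = Css × CL = 8.62 × 13.27 = 114.4 mg/h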